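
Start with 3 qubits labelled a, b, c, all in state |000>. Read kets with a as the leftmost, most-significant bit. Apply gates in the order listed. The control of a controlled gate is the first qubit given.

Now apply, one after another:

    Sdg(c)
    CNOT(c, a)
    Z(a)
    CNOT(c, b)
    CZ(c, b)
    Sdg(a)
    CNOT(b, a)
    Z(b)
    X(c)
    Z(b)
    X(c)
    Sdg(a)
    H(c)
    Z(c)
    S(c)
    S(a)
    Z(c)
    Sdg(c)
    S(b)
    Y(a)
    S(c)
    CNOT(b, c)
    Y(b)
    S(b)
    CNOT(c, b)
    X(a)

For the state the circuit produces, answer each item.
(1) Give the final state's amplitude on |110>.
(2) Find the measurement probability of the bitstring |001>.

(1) |110> carries amplitude 0 in the final state.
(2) The probability of measuring |001> is 1/2.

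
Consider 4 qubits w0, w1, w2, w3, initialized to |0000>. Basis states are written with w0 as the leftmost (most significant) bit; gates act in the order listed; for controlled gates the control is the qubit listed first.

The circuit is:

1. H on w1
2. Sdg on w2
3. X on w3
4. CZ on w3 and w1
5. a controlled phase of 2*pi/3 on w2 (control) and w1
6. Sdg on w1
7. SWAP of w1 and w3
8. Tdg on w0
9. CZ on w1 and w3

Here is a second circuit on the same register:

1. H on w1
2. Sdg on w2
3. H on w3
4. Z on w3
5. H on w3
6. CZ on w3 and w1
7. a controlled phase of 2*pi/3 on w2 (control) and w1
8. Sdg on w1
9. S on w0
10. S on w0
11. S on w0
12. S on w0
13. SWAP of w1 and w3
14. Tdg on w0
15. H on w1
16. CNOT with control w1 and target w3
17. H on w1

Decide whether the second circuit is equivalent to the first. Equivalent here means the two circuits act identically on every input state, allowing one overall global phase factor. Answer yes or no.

No — the two circuits implement different unitaries, even allowing a global phase.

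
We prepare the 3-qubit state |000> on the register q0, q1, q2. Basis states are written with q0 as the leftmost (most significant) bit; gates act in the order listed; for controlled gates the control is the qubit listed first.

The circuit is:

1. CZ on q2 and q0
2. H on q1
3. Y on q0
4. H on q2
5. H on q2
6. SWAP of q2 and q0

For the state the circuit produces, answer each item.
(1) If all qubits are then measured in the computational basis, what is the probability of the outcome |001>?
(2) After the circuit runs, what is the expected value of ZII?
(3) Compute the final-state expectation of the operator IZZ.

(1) Outcome |001> occurs with probability 1/2. Key observation: steps 4-5 multiply out to the identity, so the circuit reduces to the remaining gates.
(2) The observable ZII averages to 1.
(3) In the final state, IZZ has expectation 0.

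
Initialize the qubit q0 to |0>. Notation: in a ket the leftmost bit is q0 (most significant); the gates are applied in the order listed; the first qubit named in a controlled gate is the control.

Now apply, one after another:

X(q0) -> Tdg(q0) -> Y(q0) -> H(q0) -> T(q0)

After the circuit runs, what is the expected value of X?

The observable X averages to sqrt(2)/2.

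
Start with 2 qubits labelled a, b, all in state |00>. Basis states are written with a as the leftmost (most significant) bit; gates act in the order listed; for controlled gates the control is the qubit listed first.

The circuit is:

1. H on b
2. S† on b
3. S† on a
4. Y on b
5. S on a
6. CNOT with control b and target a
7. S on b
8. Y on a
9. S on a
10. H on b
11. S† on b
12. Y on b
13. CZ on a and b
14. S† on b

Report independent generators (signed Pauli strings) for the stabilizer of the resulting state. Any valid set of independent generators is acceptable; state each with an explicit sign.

The final state is stabilized by the group generated by +YI, +IX; other independent generating sets are equally valid.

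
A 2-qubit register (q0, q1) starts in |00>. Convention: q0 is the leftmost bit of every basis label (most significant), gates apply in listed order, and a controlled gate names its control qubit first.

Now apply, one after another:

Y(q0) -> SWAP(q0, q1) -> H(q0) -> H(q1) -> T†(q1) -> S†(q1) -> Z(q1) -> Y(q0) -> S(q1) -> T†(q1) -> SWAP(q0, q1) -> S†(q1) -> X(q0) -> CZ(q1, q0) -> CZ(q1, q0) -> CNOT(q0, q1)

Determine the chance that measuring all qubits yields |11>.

Outcome |11> occurs with probability 1/4.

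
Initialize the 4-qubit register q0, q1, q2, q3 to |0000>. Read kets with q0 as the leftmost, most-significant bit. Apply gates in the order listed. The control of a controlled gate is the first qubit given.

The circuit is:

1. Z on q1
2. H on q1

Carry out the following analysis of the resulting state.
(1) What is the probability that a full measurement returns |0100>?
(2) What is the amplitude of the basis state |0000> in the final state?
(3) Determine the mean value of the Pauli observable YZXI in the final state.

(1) A full measurement returns |0100> with probability 1/2.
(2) |0000> carries amplitude sqrt(2)/2 in the final state.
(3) In the final state, YZXI has expectation 0.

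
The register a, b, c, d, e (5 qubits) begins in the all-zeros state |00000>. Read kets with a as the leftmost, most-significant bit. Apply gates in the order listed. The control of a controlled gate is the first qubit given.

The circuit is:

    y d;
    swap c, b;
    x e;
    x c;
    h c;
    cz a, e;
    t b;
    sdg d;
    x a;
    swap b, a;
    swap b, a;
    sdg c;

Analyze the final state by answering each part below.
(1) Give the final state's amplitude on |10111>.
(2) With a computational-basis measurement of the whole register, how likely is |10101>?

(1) |10111> carries amplitude sqrt(2)*I/2 in the final state.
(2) The probability of measuring |10101> is 0.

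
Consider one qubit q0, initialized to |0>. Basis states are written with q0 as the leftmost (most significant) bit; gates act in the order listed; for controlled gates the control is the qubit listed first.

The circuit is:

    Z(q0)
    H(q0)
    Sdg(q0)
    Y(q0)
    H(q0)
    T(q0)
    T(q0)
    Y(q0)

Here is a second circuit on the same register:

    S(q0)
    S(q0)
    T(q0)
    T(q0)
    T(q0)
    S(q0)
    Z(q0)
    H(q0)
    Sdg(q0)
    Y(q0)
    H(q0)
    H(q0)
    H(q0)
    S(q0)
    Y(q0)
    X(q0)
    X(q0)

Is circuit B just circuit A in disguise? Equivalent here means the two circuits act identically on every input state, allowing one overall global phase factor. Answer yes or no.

No, they are not equivalent — no single phase factor reconciles the two unitaries.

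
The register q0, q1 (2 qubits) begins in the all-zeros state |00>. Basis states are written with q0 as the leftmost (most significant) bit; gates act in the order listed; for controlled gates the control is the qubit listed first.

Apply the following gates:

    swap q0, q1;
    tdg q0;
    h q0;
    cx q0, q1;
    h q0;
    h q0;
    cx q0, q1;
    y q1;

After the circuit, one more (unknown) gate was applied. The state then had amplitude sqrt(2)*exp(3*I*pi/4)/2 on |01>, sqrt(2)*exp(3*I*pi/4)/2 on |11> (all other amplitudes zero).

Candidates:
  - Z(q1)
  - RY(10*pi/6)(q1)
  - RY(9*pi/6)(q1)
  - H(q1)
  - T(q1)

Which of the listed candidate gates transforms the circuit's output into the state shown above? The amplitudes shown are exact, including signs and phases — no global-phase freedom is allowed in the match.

The applied gate was T(q1). Key observation: the block from step 4 through step 7 cancels to the identity and can be dropped.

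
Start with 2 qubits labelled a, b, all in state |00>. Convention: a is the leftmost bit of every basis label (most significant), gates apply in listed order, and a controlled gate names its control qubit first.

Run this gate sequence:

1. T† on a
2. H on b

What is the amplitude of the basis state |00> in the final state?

|00> carries amplitude sqrt(2)/2 in the final state.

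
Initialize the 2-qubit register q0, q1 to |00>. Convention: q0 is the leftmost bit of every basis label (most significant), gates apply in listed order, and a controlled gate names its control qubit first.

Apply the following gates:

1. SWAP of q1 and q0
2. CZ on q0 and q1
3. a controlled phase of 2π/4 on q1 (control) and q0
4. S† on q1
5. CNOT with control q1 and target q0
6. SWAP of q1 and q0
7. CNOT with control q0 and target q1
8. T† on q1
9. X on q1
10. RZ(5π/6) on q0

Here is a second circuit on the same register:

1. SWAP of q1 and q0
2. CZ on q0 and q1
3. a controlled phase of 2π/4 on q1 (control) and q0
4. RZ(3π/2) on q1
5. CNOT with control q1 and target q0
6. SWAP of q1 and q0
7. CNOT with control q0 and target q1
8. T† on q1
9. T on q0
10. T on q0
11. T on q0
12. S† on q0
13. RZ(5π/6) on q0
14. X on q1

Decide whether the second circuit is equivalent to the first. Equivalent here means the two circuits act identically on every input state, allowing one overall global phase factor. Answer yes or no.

No, they are not equivalent — no single phase factor reconciles the two unitaries.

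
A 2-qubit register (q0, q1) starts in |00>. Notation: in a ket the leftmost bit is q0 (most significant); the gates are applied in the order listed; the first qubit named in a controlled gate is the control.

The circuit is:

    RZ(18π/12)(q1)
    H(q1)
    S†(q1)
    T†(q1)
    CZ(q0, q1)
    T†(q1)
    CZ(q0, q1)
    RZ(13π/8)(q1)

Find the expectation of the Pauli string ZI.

The expectation value of ZI is 1.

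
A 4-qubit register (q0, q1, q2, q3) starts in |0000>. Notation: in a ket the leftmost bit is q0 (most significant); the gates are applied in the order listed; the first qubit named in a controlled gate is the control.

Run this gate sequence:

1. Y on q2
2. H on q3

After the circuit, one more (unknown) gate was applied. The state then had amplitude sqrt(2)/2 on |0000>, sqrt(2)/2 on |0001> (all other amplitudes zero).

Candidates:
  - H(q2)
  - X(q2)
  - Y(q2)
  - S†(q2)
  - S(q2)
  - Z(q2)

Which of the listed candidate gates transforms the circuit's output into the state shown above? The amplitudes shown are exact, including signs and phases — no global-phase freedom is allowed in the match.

The applied gate was Y(q2).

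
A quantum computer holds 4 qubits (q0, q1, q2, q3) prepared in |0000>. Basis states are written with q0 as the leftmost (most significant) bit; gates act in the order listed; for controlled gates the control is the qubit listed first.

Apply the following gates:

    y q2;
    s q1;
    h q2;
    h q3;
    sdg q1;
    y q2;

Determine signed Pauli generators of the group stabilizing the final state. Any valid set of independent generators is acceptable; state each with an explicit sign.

The final state is stabilized by the group generated by +IIXI, +IIIX, +ZIII, +IZII; other independent generating sets are equally valid.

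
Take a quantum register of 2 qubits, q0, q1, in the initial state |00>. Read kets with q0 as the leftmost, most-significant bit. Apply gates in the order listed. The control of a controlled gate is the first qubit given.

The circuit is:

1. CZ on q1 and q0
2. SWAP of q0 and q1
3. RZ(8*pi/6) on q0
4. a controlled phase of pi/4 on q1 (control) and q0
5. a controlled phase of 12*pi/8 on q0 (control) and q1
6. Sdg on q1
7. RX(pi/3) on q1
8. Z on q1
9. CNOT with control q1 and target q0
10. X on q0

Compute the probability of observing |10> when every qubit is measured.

Outcome |10> occurs with probability 3/4.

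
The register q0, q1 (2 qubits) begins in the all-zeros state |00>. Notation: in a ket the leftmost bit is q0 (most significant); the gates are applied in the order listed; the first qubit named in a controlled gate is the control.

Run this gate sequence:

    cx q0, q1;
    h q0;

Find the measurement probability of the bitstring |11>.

Outcome |11> occurs with probability 0.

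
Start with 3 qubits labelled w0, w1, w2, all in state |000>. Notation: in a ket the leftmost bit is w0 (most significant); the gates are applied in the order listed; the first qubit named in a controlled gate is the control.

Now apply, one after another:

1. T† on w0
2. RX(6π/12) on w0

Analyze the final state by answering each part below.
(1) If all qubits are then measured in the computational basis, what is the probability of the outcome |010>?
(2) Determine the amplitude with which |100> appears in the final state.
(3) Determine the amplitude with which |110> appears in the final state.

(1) A full measurement returns |010> with probability 0.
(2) |100> carries amplitude -sqrt(2)*I/2 in the final state.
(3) The final state's coefficient on |110> equals 0.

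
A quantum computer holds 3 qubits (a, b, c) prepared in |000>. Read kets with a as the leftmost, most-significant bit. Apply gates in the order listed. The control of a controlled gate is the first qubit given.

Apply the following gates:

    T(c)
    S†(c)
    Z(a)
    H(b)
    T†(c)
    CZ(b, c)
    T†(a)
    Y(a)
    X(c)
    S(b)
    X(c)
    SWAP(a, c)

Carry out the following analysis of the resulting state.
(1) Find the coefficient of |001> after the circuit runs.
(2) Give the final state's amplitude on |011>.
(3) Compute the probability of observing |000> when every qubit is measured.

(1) The amplitude on |001> is sqrt(2)*I/2.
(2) The final state's coefficient on |011> equals -sqrt(2)/2.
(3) A full measurement returns |000> with probability 0.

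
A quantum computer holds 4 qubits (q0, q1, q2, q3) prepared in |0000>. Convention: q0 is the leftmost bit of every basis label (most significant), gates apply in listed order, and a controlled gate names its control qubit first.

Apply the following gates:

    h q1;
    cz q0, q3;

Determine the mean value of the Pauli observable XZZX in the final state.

The expectation value of XZZX is 0.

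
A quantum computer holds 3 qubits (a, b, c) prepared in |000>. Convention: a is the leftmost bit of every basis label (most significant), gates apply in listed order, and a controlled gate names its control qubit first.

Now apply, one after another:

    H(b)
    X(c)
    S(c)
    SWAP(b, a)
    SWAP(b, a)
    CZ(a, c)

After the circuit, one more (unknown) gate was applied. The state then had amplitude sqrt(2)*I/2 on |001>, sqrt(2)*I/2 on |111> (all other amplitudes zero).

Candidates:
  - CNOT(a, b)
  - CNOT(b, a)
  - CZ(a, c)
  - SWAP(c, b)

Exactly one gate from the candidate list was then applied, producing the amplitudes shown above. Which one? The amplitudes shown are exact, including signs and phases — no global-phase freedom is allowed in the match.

It was CNOT(b, a) that produced the state shown.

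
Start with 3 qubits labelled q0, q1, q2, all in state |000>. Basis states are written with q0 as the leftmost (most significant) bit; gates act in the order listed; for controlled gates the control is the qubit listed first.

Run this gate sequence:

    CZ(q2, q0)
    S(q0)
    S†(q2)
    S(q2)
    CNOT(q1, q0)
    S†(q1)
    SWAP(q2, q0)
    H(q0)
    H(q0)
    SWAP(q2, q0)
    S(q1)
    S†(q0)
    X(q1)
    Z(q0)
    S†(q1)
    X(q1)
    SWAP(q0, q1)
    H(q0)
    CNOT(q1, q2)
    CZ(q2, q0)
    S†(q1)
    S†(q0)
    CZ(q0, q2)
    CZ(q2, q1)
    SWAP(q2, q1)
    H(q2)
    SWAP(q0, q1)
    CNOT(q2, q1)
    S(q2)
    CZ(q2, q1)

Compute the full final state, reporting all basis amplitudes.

After the circuit, the state carries amplitude -I/2 on |000>, -I/2 on |001>, -1/2 on |010>, -1/2 on |011>, 0 on |100>, 0 on |101>, 0 on |110>, 0 on |111>. Key observation: the block from step 6 through step 11 cancels to the identity and can be dropped.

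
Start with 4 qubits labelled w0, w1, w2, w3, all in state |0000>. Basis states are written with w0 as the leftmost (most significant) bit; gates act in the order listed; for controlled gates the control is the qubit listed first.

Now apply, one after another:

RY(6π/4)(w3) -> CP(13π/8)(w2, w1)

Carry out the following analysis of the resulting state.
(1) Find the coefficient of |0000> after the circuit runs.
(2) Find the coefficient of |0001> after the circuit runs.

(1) |0000> carries amplitude -sqrt(2)/2 in the final state.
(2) The final state's coefficient on |0001> equals sqrt(2)/2.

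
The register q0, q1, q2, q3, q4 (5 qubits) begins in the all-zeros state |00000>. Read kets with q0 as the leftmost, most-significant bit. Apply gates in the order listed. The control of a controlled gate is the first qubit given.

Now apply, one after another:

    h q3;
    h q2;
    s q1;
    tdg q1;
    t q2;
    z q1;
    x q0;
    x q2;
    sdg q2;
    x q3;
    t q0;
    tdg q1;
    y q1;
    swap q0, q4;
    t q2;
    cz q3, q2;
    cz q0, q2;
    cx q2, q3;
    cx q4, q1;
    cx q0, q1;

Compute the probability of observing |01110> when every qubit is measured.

The probability of measuring |01110> is 0.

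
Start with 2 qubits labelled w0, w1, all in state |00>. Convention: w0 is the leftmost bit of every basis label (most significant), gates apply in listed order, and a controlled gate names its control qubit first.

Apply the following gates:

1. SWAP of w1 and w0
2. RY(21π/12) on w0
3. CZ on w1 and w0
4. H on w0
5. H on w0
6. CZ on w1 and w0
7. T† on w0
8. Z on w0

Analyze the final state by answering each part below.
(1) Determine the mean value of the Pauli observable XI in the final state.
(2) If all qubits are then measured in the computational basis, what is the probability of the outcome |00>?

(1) The observable XI averages to 1/2. Key observation: the block from step 3 through step 6 cancels to the identity and can be dropped.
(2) Outcome |00> occurs with probability sqrt(2)/4 + 1/2.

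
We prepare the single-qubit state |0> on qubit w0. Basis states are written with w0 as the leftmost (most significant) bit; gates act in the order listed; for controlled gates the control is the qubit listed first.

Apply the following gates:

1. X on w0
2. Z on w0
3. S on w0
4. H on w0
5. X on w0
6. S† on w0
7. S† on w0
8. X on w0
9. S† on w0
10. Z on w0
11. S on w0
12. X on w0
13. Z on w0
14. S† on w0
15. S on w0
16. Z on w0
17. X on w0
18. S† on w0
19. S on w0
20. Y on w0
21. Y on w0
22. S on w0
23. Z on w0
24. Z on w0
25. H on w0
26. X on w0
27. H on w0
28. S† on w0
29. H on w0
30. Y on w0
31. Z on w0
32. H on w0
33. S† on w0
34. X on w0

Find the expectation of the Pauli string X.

The observable X averages to 0.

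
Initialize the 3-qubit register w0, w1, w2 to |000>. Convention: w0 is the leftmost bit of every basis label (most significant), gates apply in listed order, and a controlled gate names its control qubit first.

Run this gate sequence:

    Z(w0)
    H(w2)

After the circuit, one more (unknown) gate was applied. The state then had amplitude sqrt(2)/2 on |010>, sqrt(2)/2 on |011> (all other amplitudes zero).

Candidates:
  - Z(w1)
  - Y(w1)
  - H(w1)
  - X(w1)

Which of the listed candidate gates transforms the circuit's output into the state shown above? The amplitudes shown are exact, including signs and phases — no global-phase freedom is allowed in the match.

The applied gate was X(w1).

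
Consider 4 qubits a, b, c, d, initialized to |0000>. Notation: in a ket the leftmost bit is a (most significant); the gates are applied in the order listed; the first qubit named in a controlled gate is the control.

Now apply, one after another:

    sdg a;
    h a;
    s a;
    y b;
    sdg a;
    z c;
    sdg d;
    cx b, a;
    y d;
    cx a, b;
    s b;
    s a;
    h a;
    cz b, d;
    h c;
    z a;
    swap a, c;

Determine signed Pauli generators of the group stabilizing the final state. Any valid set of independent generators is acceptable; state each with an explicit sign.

The final state is stabilized by the group generated by +XIII, -IXZI, +IZXI, -IIIZ; other independent generating sets are equally valid.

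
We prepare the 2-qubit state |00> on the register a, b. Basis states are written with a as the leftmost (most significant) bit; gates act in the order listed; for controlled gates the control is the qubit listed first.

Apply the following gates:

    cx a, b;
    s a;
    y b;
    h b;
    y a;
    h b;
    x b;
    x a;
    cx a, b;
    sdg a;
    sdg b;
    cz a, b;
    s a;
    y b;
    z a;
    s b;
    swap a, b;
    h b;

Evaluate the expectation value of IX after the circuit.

In the final state, IX has expectation 1.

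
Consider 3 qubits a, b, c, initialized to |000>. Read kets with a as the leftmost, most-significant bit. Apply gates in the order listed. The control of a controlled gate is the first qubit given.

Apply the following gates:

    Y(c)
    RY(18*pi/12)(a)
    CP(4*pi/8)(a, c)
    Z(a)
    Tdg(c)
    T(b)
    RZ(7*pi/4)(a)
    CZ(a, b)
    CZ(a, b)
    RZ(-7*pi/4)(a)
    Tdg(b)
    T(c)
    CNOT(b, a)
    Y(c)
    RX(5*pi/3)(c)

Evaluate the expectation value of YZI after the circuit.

The observable YZI averages to 1. Key observation: the block from step 5 through step 12 cancels to the identity and can be dropped.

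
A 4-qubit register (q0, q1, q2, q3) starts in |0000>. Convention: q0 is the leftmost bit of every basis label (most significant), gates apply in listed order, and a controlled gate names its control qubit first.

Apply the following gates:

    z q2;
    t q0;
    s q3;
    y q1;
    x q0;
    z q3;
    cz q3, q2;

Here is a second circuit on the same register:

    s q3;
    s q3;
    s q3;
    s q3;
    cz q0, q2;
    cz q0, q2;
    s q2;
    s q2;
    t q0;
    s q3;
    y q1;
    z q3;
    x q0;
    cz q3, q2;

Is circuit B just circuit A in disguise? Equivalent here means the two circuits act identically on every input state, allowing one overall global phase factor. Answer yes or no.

Yes — the two circuits implement the same unitary up to a global phase.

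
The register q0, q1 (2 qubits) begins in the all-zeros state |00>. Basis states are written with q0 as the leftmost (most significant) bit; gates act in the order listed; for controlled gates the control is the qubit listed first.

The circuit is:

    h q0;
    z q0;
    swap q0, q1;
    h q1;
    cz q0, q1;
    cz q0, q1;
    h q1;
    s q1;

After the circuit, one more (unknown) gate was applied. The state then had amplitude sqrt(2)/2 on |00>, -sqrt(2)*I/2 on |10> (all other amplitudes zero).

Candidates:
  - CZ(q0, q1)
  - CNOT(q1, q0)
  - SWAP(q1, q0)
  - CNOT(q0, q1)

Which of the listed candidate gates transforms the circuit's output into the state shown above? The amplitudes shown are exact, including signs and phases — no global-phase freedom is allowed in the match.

The unique candidate consistent with the amplitudes is SWAP(q1, q0). Key observation: gates 4-7 undo each other exactly, leaving only the rest of the circuit to track.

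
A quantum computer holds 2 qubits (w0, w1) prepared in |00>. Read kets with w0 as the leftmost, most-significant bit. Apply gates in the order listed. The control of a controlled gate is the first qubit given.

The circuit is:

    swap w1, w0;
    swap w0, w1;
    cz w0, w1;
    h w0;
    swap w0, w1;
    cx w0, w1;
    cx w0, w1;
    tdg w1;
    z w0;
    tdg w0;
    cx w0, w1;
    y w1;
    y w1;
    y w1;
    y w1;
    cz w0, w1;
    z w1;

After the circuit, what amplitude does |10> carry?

|10> carries amplitude 0 in the final state.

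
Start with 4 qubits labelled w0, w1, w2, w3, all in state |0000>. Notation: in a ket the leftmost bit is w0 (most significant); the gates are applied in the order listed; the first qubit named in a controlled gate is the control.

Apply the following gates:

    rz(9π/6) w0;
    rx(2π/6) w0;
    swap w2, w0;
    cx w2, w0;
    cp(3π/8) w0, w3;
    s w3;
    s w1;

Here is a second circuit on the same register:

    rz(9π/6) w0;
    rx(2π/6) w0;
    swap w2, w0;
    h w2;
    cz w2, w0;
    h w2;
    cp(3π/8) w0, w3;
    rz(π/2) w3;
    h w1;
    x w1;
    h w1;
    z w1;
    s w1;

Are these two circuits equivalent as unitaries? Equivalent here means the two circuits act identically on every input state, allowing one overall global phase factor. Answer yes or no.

No, they are not equivalent — no single phase factor reconciles the two unitaries.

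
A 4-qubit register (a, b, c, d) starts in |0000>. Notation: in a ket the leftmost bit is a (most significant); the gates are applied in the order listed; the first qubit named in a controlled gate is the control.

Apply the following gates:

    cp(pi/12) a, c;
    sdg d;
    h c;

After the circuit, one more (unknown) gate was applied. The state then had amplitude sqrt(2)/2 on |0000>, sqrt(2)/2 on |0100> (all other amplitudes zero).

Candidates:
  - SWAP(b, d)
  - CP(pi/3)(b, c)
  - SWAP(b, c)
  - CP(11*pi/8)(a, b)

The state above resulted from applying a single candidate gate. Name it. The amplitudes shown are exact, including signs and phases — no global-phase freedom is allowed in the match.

The applied gate was SWAP(b, c).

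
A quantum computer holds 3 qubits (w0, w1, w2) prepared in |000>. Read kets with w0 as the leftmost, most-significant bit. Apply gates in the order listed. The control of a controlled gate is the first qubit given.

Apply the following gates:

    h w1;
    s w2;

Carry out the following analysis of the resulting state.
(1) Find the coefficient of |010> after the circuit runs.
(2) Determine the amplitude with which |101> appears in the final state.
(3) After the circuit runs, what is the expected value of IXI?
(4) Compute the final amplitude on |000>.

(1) The final state's coefficient on |010> equals sqrt(2)/2.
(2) The amplitude on |101> is 0.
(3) The expectation value of IXI is 1.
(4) |000> carries amplitude sqrt(2)/2 in the final state.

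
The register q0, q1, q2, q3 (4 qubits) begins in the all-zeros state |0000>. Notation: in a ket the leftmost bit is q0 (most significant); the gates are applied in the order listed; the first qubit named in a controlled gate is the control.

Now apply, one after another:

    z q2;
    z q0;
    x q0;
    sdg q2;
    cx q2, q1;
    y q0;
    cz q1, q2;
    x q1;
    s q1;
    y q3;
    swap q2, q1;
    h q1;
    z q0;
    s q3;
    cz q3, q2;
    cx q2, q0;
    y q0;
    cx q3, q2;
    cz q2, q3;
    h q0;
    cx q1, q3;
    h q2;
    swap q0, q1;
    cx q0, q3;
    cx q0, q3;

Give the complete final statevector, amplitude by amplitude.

After the circuit, the state carries amplitude 0 on |0000>, -sqrt(2)*I/4 on |0001>, 0 on |0010>, -sqrt(2)*I/4 on |0011>, 0 on |0100>, -sqrt(2)*I/4 on |0101>, 0 on |0110>, -sqrt(2)*I/4 on |0111>, -sqrt(2)*I/4 on |1000>, 0 on |1001>, -sqrt(2)*I/4 on |1010>, 0 on |1011>, -sqrt(2)*I/4 on |1100>, 0 on |1101>, -sqrt(2)*I/4 on |1110>, 0 on |1111>. Key observation: steps 24-25 multiply out to the identity, so the circuit reduces to the remaining gates.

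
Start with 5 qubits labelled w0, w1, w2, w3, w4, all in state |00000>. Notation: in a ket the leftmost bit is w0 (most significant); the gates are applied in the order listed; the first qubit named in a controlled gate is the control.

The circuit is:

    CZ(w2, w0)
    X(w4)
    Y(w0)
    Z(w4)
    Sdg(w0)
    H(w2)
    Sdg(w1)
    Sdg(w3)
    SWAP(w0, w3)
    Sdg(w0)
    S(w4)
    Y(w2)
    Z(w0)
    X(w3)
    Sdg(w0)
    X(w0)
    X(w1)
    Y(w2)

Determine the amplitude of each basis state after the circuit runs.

The final amplitudes are -sqrt(2)*I/2 on |11001>, -sqrt(2)*I/2 on |11101>, and 0 on every other basis state.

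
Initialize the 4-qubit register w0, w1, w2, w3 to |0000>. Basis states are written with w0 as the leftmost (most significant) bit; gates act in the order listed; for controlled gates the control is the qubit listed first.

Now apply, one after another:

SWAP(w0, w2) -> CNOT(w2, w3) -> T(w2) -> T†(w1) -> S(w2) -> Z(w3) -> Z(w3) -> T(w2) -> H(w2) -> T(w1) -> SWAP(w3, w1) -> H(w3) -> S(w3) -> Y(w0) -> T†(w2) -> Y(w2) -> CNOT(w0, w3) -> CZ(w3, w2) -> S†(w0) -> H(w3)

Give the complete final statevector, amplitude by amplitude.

The resulting statevector has amplitude sqrt(2)*(-1 + I)*exp(3*I*pi/4)/4 on |1000>, 1/2 on |1001>, sqrt(2)*(-1 - I)/4 on |1010>, sqrt(2)*(-1 + I)/4 on |1011>, and 0 on every other basis state.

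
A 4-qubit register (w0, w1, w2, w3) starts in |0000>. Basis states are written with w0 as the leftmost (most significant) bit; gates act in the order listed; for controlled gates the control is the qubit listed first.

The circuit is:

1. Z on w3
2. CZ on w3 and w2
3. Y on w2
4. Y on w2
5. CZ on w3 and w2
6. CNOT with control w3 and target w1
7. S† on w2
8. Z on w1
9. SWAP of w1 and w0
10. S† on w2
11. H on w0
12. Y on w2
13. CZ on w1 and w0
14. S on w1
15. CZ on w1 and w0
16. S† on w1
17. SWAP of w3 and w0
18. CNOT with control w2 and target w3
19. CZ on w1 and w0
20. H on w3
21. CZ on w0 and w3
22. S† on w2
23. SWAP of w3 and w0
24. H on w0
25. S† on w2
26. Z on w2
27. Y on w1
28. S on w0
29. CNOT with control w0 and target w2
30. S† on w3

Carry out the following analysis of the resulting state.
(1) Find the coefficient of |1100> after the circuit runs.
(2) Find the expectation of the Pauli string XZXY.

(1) The final state's coefficient on |1100> equals -sqrt(2)*I/2. Key observation: steps 2-5 multiply out to the identity, so the circuit reduces to the remaining gates.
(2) The observable XZXY averages to 0.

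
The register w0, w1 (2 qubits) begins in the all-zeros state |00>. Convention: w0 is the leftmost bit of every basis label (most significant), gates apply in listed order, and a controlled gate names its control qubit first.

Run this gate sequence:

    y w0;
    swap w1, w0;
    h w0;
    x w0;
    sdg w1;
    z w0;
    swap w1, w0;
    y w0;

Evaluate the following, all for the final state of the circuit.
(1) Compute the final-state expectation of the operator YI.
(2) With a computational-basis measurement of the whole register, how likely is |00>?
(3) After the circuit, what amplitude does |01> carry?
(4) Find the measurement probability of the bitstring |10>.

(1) The observable YI averages to 0.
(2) A full measurement returns |00> with probability 1/2.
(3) The final state's coefficient on |01> equals sqrt(2)*I/2.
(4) The probability of measuring |10> is 0.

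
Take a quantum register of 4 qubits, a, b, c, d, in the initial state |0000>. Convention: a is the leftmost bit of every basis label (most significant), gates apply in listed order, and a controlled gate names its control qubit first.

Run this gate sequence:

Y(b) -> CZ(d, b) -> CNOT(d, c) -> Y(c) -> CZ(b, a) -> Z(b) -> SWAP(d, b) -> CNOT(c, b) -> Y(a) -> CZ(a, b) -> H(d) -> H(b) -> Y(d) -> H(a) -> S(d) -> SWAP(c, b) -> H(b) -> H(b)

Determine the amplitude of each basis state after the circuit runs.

The final amplitudes are 0 on |0000>, 0 on |0001>, 0 on |0010>, 0 on |0011>, sqrt(2)/4 on |0100>, sqrt(2)*I/4 on |0101>, -sqrt(2)/4 on |0110>, -sqrt(2)*I/4 on |0111>, 0 on |1000>, 0 on |1001>, 0 on |1010>, 0 on |1011>, -sqrt(2)/4 on |1100>, -sqrt(2)*I/4 on |1101>, sqrt(2)/4 on |1110>, sqrt(2)*I/4 on |1111>.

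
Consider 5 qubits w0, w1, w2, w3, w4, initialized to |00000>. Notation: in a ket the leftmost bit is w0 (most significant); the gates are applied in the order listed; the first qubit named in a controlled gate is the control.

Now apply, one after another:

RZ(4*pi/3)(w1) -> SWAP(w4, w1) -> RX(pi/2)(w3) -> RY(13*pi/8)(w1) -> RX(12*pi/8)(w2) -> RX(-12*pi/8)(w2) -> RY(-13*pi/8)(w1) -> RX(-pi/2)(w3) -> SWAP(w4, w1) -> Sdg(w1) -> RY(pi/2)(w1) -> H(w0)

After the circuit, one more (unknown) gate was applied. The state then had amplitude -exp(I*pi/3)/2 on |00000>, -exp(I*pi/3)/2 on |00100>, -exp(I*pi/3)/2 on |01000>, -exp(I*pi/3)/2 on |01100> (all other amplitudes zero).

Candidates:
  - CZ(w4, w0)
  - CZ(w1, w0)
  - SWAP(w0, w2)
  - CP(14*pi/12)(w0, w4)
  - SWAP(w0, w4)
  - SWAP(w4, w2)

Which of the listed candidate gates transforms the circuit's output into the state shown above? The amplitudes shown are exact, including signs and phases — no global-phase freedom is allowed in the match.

The unique candidate consistent with the amplitudes is SWAP(w0, w2). Key observation: gates 2-9 undo each other exactly, leaving only the rest of the circuit to track.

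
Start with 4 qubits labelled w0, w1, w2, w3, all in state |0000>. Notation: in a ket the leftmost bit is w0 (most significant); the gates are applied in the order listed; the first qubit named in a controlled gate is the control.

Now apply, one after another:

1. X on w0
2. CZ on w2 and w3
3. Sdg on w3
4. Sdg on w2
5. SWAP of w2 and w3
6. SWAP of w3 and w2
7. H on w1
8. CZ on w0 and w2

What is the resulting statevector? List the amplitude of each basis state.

The final amplitudes are sqrt(2)/2 on |1000>, sqrt(2)/2 on |1100>, and 0 on every other basis state.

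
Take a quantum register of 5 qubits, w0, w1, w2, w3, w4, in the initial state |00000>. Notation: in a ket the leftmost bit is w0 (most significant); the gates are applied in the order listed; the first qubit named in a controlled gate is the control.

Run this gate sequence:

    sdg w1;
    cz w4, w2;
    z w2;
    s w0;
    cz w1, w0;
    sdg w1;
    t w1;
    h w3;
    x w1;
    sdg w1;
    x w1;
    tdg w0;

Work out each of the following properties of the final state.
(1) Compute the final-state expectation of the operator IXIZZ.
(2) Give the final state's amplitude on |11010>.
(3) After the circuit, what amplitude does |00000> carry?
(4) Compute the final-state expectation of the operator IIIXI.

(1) The observable IXIZZ averages to 0.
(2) |11010> carries amplitude 0 in the final state.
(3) The final state's coefficient on |00000> equals -sqrt(2)*I/2.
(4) The expectation value of IIIXI is 1.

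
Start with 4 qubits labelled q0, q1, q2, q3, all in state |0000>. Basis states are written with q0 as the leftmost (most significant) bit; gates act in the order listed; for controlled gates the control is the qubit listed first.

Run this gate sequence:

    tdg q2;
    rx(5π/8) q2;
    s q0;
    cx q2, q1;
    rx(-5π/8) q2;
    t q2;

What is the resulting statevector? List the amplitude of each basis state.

The final amplitudes are cos(5*pi/16)**2 on |0000>, sqrt(sqrt(2) + 2)*exp(3*I*pi/4)/4 on |0010>, sin(5*pi/16)**2 on |0100>, -sqrt(sqrt(2) + 2)*exp(3*I*pi/4)/4 on |0110>, and 0 on every other basis state.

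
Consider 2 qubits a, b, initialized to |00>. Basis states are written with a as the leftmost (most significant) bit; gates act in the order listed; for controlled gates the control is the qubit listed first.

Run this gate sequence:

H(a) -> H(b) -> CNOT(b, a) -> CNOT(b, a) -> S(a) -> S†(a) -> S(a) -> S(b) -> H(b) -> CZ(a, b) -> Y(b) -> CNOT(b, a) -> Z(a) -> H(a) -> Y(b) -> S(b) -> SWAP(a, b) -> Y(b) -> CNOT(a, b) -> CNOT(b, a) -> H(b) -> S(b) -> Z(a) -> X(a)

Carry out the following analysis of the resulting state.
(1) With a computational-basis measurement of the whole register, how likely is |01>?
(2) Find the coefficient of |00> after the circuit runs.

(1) The probability of measuring |01> is 1/4.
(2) The amplitude on |00> is sqrt(2)*(1 + I)/4.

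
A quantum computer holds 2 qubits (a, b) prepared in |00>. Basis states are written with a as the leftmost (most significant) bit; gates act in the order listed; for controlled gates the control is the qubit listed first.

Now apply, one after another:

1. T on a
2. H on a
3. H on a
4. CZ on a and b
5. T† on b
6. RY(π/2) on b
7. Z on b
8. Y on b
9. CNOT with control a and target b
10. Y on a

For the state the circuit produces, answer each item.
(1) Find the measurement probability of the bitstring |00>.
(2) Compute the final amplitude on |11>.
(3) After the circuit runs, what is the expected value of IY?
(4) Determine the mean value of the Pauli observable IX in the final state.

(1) A full measurement returns |00> with probability 0. Key observation: the block from step 2 through step 3 cancels to the identity and can be dropped.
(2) The amplitude on |11> is -sqrt(2)/2.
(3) The expectation value of IY is 0.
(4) The expectation value of IX is 1.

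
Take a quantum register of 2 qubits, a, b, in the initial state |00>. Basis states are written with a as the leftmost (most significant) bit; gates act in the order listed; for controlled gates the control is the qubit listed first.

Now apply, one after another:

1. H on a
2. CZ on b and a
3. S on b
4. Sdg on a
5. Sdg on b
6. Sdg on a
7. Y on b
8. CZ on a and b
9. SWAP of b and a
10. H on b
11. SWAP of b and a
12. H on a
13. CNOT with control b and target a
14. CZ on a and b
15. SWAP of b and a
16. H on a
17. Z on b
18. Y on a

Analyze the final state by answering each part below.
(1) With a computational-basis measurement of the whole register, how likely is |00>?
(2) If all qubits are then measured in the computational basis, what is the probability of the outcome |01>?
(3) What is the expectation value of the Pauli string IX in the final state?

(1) The probability of measuring |00> is 1/4.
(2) A full measurement returns |01> with probability 1/4.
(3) The expectation value of IX is 1.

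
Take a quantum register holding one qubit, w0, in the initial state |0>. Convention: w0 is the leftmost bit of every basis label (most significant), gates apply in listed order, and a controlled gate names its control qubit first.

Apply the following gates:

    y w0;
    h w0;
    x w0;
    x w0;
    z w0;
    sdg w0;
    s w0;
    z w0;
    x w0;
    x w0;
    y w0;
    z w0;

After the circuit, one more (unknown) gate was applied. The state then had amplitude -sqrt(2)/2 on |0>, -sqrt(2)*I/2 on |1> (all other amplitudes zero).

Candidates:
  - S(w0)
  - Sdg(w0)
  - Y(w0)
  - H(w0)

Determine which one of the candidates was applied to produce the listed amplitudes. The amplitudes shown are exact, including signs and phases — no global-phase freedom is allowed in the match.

The unique candidate consistent with the amplitudes is Sdg(w0).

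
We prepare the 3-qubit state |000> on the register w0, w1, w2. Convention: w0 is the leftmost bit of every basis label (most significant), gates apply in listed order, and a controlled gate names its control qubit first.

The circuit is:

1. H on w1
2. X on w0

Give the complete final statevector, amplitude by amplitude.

After the circuit, the state carries amplitude sqrt(2)/2 on |100>, sqrt(2)/2 on |110>, and 0 on every other basis state.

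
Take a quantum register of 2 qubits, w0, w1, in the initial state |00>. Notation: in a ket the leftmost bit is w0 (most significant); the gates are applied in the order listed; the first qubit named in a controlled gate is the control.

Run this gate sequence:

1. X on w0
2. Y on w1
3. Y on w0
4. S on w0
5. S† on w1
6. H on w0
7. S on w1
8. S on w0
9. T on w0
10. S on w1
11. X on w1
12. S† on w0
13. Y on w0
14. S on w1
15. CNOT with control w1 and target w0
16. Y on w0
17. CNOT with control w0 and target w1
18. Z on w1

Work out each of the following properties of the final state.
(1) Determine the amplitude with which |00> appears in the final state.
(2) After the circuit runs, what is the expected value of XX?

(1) The amplitude on |00> is sqrt(2)*I/2.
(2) The observable XX averages to -sqrt(2)/2.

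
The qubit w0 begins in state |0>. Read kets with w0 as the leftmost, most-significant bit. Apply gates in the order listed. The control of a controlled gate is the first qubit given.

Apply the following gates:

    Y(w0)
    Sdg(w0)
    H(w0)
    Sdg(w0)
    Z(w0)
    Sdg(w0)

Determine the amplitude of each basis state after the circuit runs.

The final amplitudes are sqrt(2)/2 on |0>, -sqrt(2)/2 on |1>.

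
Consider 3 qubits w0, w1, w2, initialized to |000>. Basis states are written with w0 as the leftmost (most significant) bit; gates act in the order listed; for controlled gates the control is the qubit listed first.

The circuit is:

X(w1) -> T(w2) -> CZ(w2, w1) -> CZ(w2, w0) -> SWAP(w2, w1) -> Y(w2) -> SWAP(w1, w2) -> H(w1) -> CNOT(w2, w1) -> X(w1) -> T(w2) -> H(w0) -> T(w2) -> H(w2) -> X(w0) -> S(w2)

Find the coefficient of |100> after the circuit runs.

The amplitude on |100> is -sqrt(2)*I/4.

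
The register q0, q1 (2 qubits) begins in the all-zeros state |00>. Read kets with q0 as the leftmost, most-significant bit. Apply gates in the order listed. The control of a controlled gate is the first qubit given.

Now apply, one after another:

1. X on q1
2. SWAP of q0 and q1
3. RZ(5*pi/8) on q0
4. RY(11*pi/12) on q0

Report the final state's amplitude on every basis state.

After the circuit, the state carries amplitude -sqrt(3)*sqrt(sqrt(2)/4 + 1/2)*exp(5*I*pi/16)/2 - sqrt(1/2 - sqrt(2)/4)*exp(5*I*pi/16)/2 on |00>, 0 on |01>, -sqrt(3)*sqrt(1/2 - sqrt(2)/4)*exp(5*I*pi/16)/2 + sqrt(sqrt(2)/4 + 1/2)*exp(5*I*pi/16)/2 on |10>, 0 on |11>.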